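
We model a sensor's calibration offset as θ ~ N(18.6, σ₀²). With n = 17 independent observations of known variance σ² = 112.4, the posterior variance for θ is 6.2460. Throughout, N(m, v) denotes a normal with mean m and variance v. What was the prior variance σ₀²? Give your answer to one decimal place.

Posterior precision equals prior precision plus data precision: 1/σ_n² = 1/σ₀² + n/σ².
So 1/σ₀² = 1/6.2460 − 17/112.4 = 0.160102 − 0.151246 = 0.008856.
Hence σ₀² = 1/0.008856 ≈ 112.9.

σ₀² = 112.9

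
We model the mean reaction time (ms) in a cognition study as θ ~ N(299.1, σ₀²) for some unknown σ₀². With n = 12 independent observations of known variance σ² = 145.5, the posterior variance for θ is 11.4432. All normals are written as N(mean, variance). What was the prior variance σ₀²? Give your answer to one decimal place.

Posterior precision equals prior precision plus data precision: 1/σ_n² = 1/σ₀² + n/σ².
So 1/σ₀² = 1/11.4432 − 12/145.5 = 0.087388 − 0.082474 = 0.004914.
Hence σ₀² = 1/0.004914 ≈ 203.5.

σ₀² = 203.5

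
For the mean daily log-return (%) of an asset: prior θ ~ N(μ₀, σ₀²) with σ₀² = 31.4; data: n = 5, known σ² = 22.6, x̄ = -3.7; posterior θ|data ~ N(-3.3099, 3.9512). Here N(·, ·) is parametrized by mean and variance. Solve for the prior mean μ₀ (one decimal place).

μ₀ = -0.6

With known observation variance, the Normal–Normal posterior has precision τ_n = τ₀ + n/σ² and mean μ_n = (τ₀μ₀ + (n/σ²)x̄)/τ_n.
Here τ₀ = 1/31.4 = 0.031847 and τ_data = 5/22.6 = 0.221239, so τ_n = 0.253086.
Rearranging for μ₀: μ₀ = (μ_n·τ_n − τ_data·x̄)/τ₀ = (-3.3099·0.253086 − 0.221239·-3.7) / 0.031847 = -0.019105/0.031847 ≈ -0.6.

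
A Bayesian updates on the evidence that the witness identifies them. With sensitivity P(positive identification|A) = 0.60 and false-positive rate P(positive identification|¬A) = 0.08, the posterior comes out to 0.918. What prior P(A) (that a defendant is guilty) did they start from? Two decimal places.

In odds form, posterior odds = prior odds × likelihood ratio, so prior odds = posterior odds ÷ LR.
Posterior odds = 0.918/(1−0.918) = 11.1951. LR = 0.60/0.08 = 7.5000.
Prior odds = 11.1951/7.5000 = 1.4927, so P(A) = 1.4927/(1+1.4927) ≈ 0.60.

P(A) = 0.60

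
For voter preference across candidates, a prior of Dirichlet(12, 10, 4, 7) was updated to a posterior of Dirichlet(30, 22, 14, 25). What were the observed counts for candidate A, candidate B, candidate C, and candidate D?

counts (18, 12, 10, 18)

For a Dirichlet(α) prior with multinomial counts c, the posterior is Dirichlet(α + c) componentwise.
Counts are posterior − prior componentwise: 30−12=18, 22−10=12, 14−4=10, 25−7=18.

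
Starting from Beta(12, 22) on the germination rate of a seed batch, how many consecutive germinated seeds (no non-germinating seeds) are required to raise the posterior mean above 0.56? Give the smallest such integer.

k = 17

After k germinated seeds and 0 non-germinating seeds the posterior is Beta(12+k, 22), with mean (12+k)/(12+22+k).
Set (12+k)/(34+k) > 0.56 and solve: k > (0.56·34 − 12)/(1 − 0.56) = 16.000.
The smallest integer exceeding 16.000 is 17, and checking k=17: (29)/(51) = 0.5686 > 0.56.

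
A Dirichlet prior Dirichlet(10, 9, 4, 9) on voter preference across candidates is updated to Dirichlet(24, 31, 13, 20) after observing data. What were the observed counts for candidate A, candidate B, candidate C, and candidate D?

For a Dirichlet(α) prior with multinomial counts c, the posterior is Dirichlet(α + c) componentwise.
Counts are posterior − prior componentwise: 24−10=14, 31−9=22, 13−4=9, 20−9=11.

counts (14, 22, 9, 11)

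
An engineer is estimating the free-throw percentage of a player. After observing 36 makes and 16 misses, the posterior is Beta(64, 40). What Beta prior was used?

Beta(28, 24)

A Beta(a, b) prior with s successes and f failures in binomial data gives a Beta(a+s, b+f) posterior.
Subtract the data counts: 64−36=28, 40−16=24.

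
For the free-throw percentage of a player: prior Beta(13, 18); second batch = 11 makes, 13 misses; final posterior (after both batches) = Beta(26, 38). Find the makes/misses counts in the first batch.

2 makes and 7 misses

Because Beta–binomial updating is additive in the counts, the combined data contributed (α_post−α_prior, β_post−β_prior) successes and failures.
Total across both batches: 26−13=13 makes, 38−18=20 misses.
Subtract the second batch: 13−11=2 makes and 20−13=7 misses.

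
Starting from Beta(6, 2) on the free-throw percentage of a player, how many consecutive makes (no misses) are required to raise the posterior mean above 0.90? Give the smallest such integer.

After k makes and 0 misses the posterior is Beta(6+k, 2), with mean (6+k)/(6+2+k).
Set (6+k)/(8+k) > 0.90 and solve: k > (0.90·8 − 6)/(1 − 0.90) = 12.000.
The smallest integer exceeding 12.000 is 13, and checking k=13: (19)/(21) = 0.9048 > 0.90.

k = 13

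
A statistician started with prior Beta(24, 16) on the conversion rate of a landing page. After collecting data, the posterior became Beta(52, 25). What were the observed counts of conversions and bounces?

Beta is conjugate to the binomial likelihood: posterior = Beta(α+s, β+f).
So s = 52 − 24 = 28 and f = 25 − 16 = 9.

28 conversions and 9 bounces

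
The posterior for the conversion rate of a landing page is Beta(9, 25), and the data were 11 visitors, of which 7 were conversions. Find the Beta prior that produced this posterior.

A Beta(a, b) prior with s successes and f failures in binomial data gives a Beta(a+s, b+f) posterior.
Subtract the data counts: 9−7=2, 25−4=21.

Beta(2, 21)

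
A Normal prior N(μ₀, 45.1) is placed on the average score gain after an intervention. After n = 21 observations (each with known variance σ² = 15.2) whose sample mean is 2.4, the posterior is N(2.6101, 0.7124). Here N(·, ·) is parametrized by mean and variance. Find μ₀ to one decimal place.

With known observation variance, the Normal–Normal posterior has precision τ_n = τ₀ + n/σ² and mean μ_n = (τ₀μ₀ + (n/σ²)x̄)/τ_n.
Here τ₀ = 1/45.1 = 0.022173 and τ_data = 21/15.2 = 1.381579, so τ_n = 1.403752.
Rearranging for μ₀: μ₀ = (μ_n·τ_n − τ_data·x̄)/τ₀ = (2.6101·1.403752 − 1.381579·2.4) / 0.022173 = 0.348143/0.022173 ≈ 15.7.

μ₀ = 15.7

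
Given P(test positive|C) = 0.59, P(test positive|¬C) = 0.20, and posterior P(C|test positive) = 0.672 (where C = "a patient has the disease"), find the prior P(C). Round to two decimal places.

P(C) = 0.41

Bayes' rule in odds form gives O(C|E) = O(C)·[P(E|C)/P(E|¬C)], hence O(C) = O(C|E)/LR.
Posterior odds = 0.672/(1−0.672) = 2.0488. LR = 0.59/0.20 = 2.9500.
Prior odds = 2.0488/2.9500 = 0.6945, so P(C) = 0.6945/(1+0.6945) ≈ 0.41.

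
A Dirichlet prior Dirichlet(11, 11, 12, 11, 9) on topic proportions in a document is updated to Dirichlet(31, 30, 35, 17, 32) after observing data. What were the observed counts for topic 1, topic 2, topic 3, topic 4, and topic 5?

counts (20, 19, 23, 6, 23)

For a Dirichlet(α) prior with multinomial counts c, the posterior is Dirichlet(α + c) componentwise.
Counts are posterior − prior componentwise: 31−11=20, 30−11=19, 35−12=23, 17−11=6, 32−9=23.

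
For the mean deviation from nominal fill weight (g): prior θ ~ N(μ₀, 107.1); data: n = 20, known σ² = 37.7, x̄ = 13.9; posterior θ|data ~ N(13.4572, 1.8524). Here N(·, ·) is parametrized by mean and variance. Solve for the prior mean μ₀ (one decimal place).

μ₀ = -11.7

The posterior mean is a precision-weighted average: μ_n = (τ₀μ₀ + τ_data·x̄)/(τ₀+τ_data), with τ₀=1/σ₀² and τ_data=n/σ².
Here τ₀ = 1/107.1 = 0.009337 and τ_data = 20/37.7 = 0.530504, so τ_n = 0.539841.
Rearranging for μ₀: μ₀ = (μ_n·τ_n − τ_data·x̄)/τ₀ = (13.4572·0.539841 − 0.530504·13.9) / 0.009337 = -0.109257/0.009337 ≈ -11.7.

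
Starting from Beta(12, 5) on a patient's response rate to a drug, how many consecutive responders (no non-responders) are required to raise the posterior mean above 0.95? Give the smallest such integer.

After k responders and 0 non-responders the posterior is Beta(12+k, 5), with mean (12+k)/(12+5+k).
Set (12+k)/(17+k) > 0.95 and solve: k > (0.95·17 − 12)/(1 − 0.95) = 83.000.
The smallest integer exceeding 83.000 is 84.

k = 84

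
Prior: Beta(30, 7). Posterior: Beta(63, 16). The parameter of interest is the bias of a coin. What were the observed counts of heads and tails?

A Beta(α, β) prior with s successes and f failures in binomial data gives a Beta(α+s, β+f) posterior.
So s = 63 − 30 = 33 and f = 16 − 7 = 9.

33 heads and 9 tails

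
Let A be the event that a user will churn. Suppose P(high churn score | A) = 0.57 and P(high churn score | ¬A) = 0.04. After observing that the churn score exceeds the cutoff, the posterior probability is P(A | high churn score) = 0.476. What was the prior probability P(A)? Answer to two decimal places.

P(A) = 0.06

In odds form, posterior odds = prior odds × likelihood ratio, so prior odds = posterior odds ÷ LR.
Posterior odds = 0.476/(1−0.476) = 0.9084. LR = 0.57/0.04 = 14.2500.
Prior odds = 0.9084/14.2500 = 0.0637, so P(A) = 0.0637/(1+0.0637) ≈ 0.06.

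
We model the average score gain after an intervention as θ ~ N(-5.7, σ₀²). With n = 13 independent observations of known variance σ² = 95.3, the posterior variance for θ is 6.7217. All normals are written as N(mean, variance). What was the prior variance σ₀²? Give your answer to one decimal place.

σ₀² = 80.9

Posterior precision equals prior precision plus data precision: 1/σ_n² = 1/σ₀² + n/σ².
So 1/σ₀² = 1/6.7217 − 13/95.3 = 0.148772 − 0.136411 = 0.012361.
Hence σ₀² = 1/0.012361 ≈ 80.9.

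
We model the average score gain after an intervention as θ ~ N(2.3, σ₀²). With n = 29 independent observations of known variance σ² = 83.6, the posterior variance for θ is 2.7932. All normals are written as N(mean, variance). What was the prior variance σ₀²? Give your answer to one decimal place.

Posterior precision equals prior precision plus data precision: 1/σ_n² = 1/σ₀² + n/σ².
So 1/σ₀² = 1/2.7932 − 29/83.6 = 0.358012 − 0.346890 = 0.011122.
Hence σ₀² = 1/0.011122 ≈ 89.9.

σ₀² = 89.9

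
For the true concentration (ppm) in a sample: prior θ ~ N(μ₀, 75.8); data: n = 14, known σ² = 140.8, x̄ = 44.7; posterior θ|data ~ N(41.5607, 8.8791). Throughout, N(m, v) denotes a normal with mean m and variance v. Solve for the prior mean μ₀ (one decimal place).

The posterior mean is a precision-weighted average: μ_n = (τ₀μ₀ + τ_data·x̄)/(τ₀+τ_data), with τ₀=1/σ₀² and τ_data=n/σ².
Here τ₀ = 1/75.8 = 0.013193 and τ_data = 14/140.8 = 0.099432, so τ_n = 0.112625.
Rearranging for μ₀: μ₀ = (μ_n·τ_n − τ_data·x̄)/τ₀ = (41.5607·0.112625 − 0.099432·44.7) / 0.013193 = 0.236163/0.013193 ≈ 17.9.

μ₀ = 17.9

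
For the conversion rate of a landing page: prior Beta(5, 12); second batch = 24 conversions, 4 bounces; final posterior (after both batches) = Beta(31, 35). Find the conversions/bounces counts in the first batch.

Sequential conjugate updates are equivalent to a single update on the pooled data, so total successes = posterior α − prior α and total failures = posterior β − prior β.
Total across both batches: 31−5=26 conversions, 35−12=23 bounces.
Subtract the second batch: 26−24=2 conversions and 23−4=19 bounces.

2 conversions and 19 bounces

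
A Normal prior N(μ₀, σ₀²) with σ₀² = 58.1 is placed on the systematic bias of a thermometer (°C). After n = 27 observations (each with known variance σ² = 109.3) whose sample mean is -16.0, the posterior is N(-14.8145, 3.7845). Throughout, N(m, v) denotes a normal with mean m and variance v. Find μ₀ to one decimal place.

The posterior mean is a precision-weighted average: μ_n = (τ₀μ₀ + τ_data·x̄)/(τ₀+τ_data), with τ₀=1/σ₀² and τ_data=n/σ².
Here τ₀ = 1/58.1 = 0.017212 and τ_data = 27/109.3 = 0.247027, so τ_n = 0.264239.
Rearranging for μ₀: μ₀ = (μ_n·τ_n − τ_data·x̄)/τ₀ = (-14.8145·0.264239 − 0.247027·-16.0) / 0.017212 = 0.037863/0.017212 ≈ 2.2.

μ₀ = 2.2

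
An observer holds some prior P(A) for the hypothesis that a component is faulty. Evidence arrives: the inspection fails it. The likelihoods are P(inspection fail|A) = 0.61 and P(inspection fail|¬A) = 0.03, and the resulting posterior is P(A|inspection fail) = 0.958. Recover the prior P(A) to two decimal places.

Bayes' rule in odds form gives O(A|E) = O(A)·[P(E|A)/P(E|¬A)], hence O(A) = O(A|E)/LR.
Posterior odds = 0.958/(1−0.958) = 22.8095. LR = 0.61/0.03 = 20.3333.
Prior odds = 22.8095/20.3333 = 1.1218, so P(A) = 1.1218/(1+1.1218) ≈ 0.53.

P(A) = 0.53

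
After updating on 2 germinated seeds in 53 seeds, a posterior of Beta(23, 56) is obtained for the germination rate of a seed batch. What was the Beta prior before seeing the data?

Under Beta–binomial conjugacy the posterior parameters are (a+s, b+f).
Subtract the data counts: 23−2=21, 56−51=5.

Beta(21, 5)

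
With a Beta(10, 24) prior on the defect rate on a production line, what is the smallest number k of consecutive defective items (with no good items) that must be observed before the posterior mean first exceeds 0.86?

After k defective items and 0 good items the posterior is Beta(10+k, 24), with mean (10+k)/(10+24+k).
Set (10+k)/(34+k) > 0.86 and solve: k > (0.86·34 − 10)/(1 − 0.86) = 137.429.
The smallest integer exceeding 137.429 is 138.

k = 138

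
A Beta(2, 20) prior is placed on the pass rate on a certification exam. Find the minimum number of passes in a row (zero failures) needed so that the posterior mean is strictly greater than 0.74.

k = 55

After k passes and 0 failures the posterior is Beta(2+k, 20), with mean (2+k)/(2+20+k).
Set (2+k)/(22+k) > 0.74 and solve: k > (0.74·22 − 2)/(1 − 0.74) = 54.923.
The smallest integer exceeding 54.923 is 55, and checking k=55: (57)/(77) = 0.7403 > 0.74.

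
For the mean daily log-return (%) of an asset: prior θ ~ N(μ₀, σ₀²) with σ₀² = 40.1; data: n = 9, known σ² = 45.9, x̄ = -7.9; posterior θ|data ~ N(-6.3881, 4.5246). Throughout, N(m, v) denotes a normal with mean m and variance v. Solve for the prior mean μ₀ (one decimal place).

μ₀ = 5.5

The posterior mean is a precision-weighted average: μ_n = (τ₀μ₀ + τ_data·x̄)/(τ₀+τ_data), with τ₀=1/σ₀² and τ_data=n/σ².
Here τ₀ = 1/40.1 = 0.024938 and τ_data = 9/45.9 = 0.196078, so τ_n = 0.221016.
Rearranging for μ₀: μ₀ = (μ_n·τ_n − τ_data·x̄)/τ₀ = (-6.3881·0.221016 − 0.196078·-7.9) / 0.024938 = 0.137144/0.024938 ≈ 5.5.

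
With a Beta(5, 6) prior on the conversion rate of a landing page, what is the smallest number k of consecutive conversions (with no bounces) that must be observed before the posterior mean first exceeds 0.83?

k = 25

After k conversions and 0 bounces the posterior is Beta(5+k, 6), with mean (5+k)/(5+6+k).
Set (5+k)/(11+k) > 0.83 and solve: k > (0.83·11 − 5)/(1 − 0.83) = 24.294.
The smallest integer exceeding 24.294 is 25.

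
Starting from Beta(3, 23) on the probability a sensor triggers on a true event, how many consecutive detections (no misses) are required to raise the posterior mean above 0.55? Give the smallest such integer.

k = 26

After k detections and 0 misses the posterior is Beta(3+k, 23), with mean (3+k)/(3+23+k).
Set (3+k)/(26+k) > 0.55 and solve: k > (0.55·26 − 3)/(1 − 0.55) = 25.111.
The smallest integer exceeding 25.111 is 26, and checking k=26: (29)/(52) = 0.5577 > 0.55.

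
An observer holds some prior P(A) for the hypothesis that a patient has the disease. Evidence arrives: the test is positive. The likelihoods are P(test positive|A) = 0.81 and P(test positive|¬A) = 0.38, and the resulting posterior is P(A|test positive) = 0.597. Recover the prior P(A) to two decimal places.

In odds form, posterior odds = prior odds × likelihood ratio, so prior odds = posterior odds ÷ LR.
Posterior odds = 0.597/(1−0.597) = 1.4814. LR = 0.81/0.38 = 2.1316.
Prior odds = 1.4814/2.1316 = 0.6950, so P(A) = 0.6950/(1+0.6950) ≈ 0.41.

P(A) = 0.41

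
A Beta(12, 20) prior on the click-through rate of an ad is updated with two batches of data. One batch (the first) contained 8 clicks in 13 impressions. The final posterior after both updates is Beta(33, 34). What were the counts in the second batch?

Sequential conjugate updates are equivalent to a single update on the pooled data, so total successes = posterior α − prior α and total failures = posterior β − prior β.
Total across both batches: 33−12=21 clicks, 34−20=14 non-clicks.
Subtract the first batch: 21−8=13 clicks and 14−5=9 non-clicks.

13 clicks and 9 non-clicks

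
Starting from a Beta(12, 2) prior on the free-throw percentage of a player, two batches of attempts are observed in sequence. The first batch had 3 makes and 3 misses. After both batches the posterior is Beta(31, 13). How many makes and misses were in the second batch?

Sequential conjugate updates are equivalent to a single update on the pooled data, so total successes = posterior α − prior α and total failures = posterior β − prior β.
Total across both batches: 31−12=19 makes, 13−2=11 misses.
Subtract the first batch: 19−3=16 makes and 11−3=8 misses.

16 makes and 8 misses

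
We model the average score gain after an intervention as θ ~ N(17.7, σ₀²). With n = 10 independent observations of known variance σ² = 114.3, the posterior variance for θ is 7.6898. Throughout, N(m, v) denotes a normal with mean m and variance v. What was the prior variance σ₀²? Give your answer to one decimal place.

σ₀² = 23.5

Posterior precision equals prior precision plus data precision: 1/σ_n² = 1/σ₀² + n/σ².
So 1/σ₀² = 1/7.6898 − 10/114.3 = 0.130042 − 0.087489 = 0.042553.
Hence σ₀² = 1/0.042553 ≈ 23.5.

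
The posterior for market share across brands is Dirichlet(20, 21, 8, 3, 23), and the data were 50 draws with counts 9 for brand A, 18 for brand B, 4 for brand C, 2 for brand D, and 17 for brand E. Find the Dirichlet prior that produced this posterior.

For a Dirichlet(α) prior with multinomial counts c, the posterior is Dirichlet(α + c) componentwise.
Subtract each count from the matching posterior parameter: 20−9=11, 21−18=3, 8−4=4, 3−2=1, 23−17=6.

Dirichlet(11, 3, 4, 1, 6)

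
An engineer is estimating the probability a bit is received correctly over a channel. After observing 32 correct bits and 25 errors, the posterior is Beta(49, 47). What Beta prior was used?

A Beta(a, b) prior with s successes and f failures in binomial data gives a Beta(a+s, b+f) posterior.
So a = 49 − 32 = 17 and b = 47 − 25 = 22.

Beta(17, 22)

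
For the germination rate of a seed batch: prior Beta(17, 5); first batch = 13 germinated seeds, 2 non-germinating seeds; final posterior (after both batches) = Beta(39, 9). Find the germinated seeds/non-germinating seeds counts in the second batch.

Because Beta–binomial updating is additive in the counts, the combined data contributed (α_post−α_prior, β_post−β_prior) successes and failures.
Total across both batches: 39−17=22 germinated seeds, 9−5=4 non-germinating seeds.
Subtract the first batch: 22−13=9 germinated seeds and 4−2=2 non-germinating seeds.

9 germinated seeds and 2 non-germinating seeds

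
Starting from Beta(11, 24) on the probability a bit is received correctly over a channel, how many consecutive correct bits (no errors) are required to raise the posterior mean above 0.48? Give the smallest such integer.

After k correct bits and 0 errors the posterior is Beta(11+k, 24), with mean (11+k)/(11+24+k).
Set (11+k)/(35+k) > 0.48 and solve: k > (0.48·35 − 11)/(1 − 0.48) = 11.154.
The smallest integer exceeding 11.154 is 12, and checking k=12: (23)/(47) = 0.4894 > 0.48.

k = 12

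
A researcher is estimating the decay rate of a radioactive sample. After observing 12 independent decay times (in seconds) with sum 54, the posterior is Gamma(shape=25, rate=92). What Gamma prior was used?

Gamma–exponential conjugacy: posterior shape = α + n, posterior rate = β + Σtᵢ.
So α = 25 − 12 = 13 and β = 92 − 54 = 38.

Gamma(shape=13, rate=38)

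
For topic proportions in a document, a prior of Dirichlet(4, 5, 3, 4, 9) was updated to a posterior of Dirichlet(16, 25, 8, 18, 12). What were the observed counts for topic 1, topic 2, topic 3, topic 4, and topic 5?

counts (12, 20, 5, 14, 3)

For a Dirichlet(α) prior with multinomial counts c, the posterior is Dirichlet(α + c) componentwise.
Counts are posterior − prior componentwise: 16−4=12, 25−5=20, 8−3=5, 18−4=14, 12−9=3.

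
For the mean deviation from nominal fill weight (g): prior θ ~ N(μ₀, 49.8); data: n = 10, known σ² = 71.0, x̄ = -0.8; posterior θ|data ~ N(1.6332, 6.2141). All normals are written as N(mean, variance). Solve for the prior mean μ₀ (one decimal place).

μ₀ = 18.7

With known observation variance, the Normal–Normal posterior has precision τ_n = τ₀ + n/σ² and mean μ_n = (τ₀μ₀ + (n/σ²)x̄)/τ_n.
Here τ₀ = 1/49.8 = 0.020080 and τ_data = 10/71.0 = 0.140845, so τ_n = 0.160925.
Rearranging for μ₀: μ₀ = (μ_n·τ_n − τ_data·x̄)/τ₀ = (1.6332·0.160925 − 0.140845·-0.8) / 0.020080 = 0.375499/0.020080 ≈ 18.7.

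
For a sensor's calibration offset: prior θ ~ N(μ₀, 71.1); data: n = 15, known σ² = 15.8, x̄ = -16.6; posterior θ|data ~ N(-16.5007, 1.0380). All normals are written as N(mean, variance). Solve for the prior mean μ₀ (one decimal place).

The posterior mean is a precision-weighted average: μ_n = (τ₀μ₀ + τ_data·x̄)/(τ₀+τ_data), with τ₀=1/σ₀² and τ_data=n/σ².
Here τ₀ = 1/71.1 = 0.014065 and τ_data = 15/15.8 = 0.949367, so τ_n = 0.963432.
Rearranging for μ₀: μ₀ = (μ_n·τ_n − τ_data·x̄)/τ₀ = (-16.5007·0.963432 − 0.949367·-16.6) / 0.014065 = -0.137810/0.014065 ≈ -9.8.

μ₀ = -9.8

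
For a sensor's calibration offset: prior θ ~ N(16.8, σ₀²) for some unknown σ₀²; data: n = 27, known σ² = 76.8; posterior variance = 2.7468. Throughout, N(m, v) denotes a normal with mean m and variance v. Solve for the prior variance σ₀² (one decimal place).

For the Normal–Normal model with known σ², precisions add: τ_n = τ₀ + n/σ².
So 1/σ₀² = 1/2.7468 − 27/76.8 = 0.364060 − 0.351562 = 0.012498.
Hence σ₀² = 1/0.012498 ≈ 80.0.

σ₀² = 80.0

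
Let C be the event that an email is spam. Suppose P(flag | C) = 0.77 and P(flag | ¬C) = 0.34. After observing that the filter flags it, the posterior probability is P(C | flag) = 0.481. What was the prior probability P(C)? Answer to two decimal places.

In odds form, posterior odds = prior odds × likelihood ratio, so prior odds = posterior odds ÷ LR.
Posterior odds = 0.481/(1−0.481) = 0.9268. LR = 0.77/0.34 = 2.2647.
Prior odds = 0.9268/2.2647 = 0.4092, so P(C) = 0.4092/(1+0.4092) ≈ 0.29.

P(C) = 0.29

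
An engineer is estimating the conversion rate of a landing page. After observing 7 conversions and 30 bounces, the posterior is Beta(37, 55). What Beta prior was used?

Under Beta–binomial conjugacy the posterior parameters are (α+s, β+f).
So α = 37 − 7 = 30 and β = 55 − 30 = 25.

Beta(30, 25)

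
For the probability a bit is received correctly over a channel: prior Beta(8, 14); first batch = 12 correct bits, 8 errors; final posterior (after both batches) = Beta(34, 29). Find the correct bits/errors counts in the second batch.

14 correct bits and 7 errors

Because Beta–binomial updating is additive in the counts, the combined data contributed (α_post−α_prior, β_post−β_prior) successes and failures.
Total across both batches: 34−8=26 correct bits, 29−14=15 errors.
Subtract the first batch: 26−12=14 correct bits and 15−8=7 errors.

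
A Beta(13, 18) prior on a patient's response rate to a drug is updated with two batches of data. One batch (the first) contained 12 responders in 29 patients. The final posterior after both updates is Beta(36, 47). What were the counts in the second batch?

Because Beta–binomial updating is additive in the counts, the combined data contributed (α_post−α_prior, β_post−β_prior) successes and failures.
Total across both batches: 36−13=23 responders, 47−18=29 non-responders.
Subtract the first batch: 23−12=11 responders and 29−17=12 non-responders.

11 responders and 12 non-responders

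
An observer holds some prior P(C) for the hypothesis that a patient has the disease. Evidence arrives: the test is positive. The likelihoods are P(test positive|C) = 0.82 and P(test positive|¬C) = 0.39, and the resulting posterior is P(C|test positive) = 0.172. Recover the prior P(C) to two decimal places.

P(C) = 0.09

In odds form, posterior odds = prior odds × likelihood ratio, so prior odds = posterior odds ÷ LR.
Posterior odds = 0.172/(1−0.172) = 0.2077. LR = 0.82/0.39 = 2.1026.
Prior odds = 0.2077/2.1026 = 0.0988, so P(C) = 0.0988/(1+0.0988) ≈ 0.09.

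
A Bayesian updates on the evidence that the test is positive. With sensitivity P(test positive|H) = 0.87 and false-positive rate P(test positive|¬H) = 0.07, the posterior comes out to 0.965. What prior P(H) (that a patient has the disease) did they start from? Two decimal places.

P(H) = 0.69

Bayes' rule in odds form gives O(H|E) = O(H)·[P(E|H)/P(E|¬H)], hence O(H) = O(H|E)/LR.
Posterior odds = 0.965/(1−0.965) = 27.5714. LR = 0.87/0.07 = 12.4286.
Prior odds = 27.5714/12.4286 = 2.2184, so P(H) = 2.2184/(1+2.2184) ≈ 0.69.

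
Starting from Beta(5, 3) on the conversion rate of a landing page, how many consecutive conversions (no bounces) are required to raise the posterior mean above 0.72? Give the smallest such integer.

After k conversions and 0 bounces the posterior is Beta(5+k, 3), with mean (5+k)/(5+3+k).
Set (5+k)/(8+k) > 0.72 and solve: k > (0.72·8 − 5)/(1 − 0.72) = 2.714.
The smallest integer exceeding 2.714 is 3, and checking k=3: (8)/(11) = 0.7273 > 0.72.

k = 3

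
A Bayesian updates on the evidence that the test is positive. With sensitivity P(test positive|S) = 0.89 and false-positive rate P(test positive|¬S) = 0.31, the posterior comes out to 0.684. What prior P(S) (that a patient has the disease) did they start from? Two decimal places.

P(S) = 0.43

In odds form, posterior odds = prior odds × likelihood ratio, so prior odds = posterior odds ÷ LR.
Posterior odds = 0.684/(1−0.684) = 2.1646. LR = 0.89/0.31 = 2.8710.
Prior odds = 2.1646/2.8710 = 0.7540, so P(S) = 0.7540/(1+0.7540) ≈ 0.43.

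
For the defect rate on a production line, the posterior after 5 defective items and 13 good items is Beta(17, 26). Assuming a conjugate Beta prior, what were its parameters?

Beta is conjugate to the binomial likelihood: posterior = Beta(a+s, b+f).
Subtract the data counts: 17−5=12, 26−13=13.

Beta(12, 13)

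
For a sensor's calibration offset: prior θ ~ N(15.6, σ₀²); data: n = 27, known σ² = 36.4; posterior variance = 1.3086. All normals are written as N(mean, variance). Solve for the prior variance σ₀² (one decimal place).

σ₀² = 44.6

Posterior precision equals prior precision plus data precision: 1/σ_n² = 1/σ₀² + n/σ².
So 1/σ₀² = 1/1.3086 − 27/36.4 = 0.764175 − 0.741758 = 0.022417.
Hence σ₀² = 1/0.022417 ≈ 44.6.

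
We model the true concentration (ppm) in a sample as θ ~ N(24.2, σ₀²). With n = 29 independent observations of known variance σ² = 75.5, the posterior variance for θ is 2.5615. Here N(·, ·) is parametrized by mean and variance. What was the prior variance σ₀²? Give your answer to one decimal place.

σ₀² = 159.0

Posterior precision equals prior precision plus data precision: 1/σ_n² = 1/σ₀² + n/σ².
So 1/σ₀² = 1/2.5615 − 29/75.5 = 0.390396 − 0.384106 = 0.006290.
Hence σ₀² = 1/0.006290 ≈ 159.0.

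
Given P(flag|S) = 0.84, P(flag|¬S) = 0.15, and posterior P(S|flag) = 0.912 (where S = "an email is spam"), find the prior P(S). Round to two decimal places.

Bayes' rule in odds form gives O(S|E) = O(S)·[P(E|S)/P(E|¬S)], hence O(S) = O(S|E)/LR.
Posterior odds = 0.912/(1−0.912) = 10.3636. LR = 0.84/0.15 = 5.6000.
Prior odds = 10.3636/5.6000 = 1.8506, so P(S) = 1.8506/(1+1.8506) ≈ 0.65.

P(S) = 0.65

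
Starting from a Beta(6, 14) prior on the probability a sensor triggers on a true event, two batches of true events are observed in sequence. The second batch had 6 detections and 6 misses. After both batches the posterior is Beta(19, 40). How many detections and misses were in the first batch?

Sequential conjugate updates are equivalent to a single update on the pooled data, so total successes = posterior α − prior α and total failures = posterior β − prior β.
Total across both batches: 19−6=13 detections, 40−14=26 misses.
Subtract the second batch: 13−6=7 detections and 26−6=20 misses.

7 detections and 20 misses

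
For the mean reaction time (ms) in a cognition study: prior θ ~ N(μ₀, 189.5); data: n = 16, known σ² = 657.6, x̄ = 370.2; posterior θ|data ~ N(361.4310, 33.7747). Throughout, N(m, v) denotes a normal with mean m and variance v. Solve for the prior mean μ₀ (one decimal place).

With known observation variance, the Normal–Normal posterior has precision τ_n = τ₀ + n/σ² and mean μ_n = (τ₀μ₀ + (n/σ²)x̄)/τ_n.
Here τ₀ = 1/189.5 = 0.005277 and τ_data = 16/657.6 = 0.024331, so τ_n = 0.029608.
Rearranging for μ₀: μ₀ = (μ_n·τ_n − τ_data·x̄)/τ₀ = (361.4310·0.029608 − 0.024331·370.2) / 0.005277 = 1.693913/0.005277 ≈ 321.0.

μ₀ = 321.0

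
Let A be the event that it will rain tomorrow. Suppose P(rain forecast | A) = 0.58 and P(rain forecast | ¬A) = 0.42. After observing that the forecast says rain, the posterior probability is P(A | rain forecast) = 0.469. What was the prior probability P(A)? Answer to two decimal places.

P(A) = 0.39

Bayes' rule in odds form gives O(A|E) = O(A)·[P(E|A)/P(E|¬A)], hence O(A) = O(A|E)/LR.
Posterior odds = 0.469/(1−0.469) = 0.8832. LR = 0.58/0.42 = 1.3810.
Prior odds = 0.8832/1.3810 = 0.6395, so P(A) = 0.6395/(1+0.6395) ≈ 0.39.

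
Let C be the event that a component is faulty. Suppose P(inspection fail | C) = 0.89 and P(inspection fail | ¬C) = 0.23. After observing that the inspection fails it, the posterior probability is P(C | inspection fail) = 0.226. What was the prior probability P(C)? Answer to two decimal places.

In odds form, posterior odds = prior odds × likelihood ratio, so prior odds = posterior odds ÷ LR.
Posterior odds = 0.226/(1−0.226) = 0.2920. LR = 0.89/0.23 = 3.8696.
Prior odds = 0.2920/3.8696 = 0.0755, so P(C) = 0.0755/(1+0.0755) ≈ 0.07.

P(C) = 0.07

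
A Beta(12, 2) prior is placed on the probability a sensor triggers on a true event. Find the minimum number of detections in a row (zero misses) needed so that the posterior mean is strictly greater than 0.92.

After k detections and 0 misses the posterior is Beta(12+k, 2), with mean (12+k)/(12+2+k).
Set (12+k)/(14+k) > 0.92 and solve: k > (0.92·14 − 12)/(1 − 0.92) = 11.000.
The smallest integer exceeding 11.000 is 12.

k = 12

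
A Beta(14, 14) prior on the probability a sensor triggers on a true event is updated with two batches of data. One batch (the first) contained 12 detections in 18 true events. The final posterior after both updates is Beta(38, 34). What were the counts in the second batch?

12 detections and 14 misses

Because Beta–binomial updating is additive in the counts, the combined data contributed (α_post−α_prior, β_post−β_prior) successes and failures.
Total across both batches: 38−14=24 detections, 34−14=20 misses.
Subtract the first batch: 24−12=12 detections and 20−6=14 misses.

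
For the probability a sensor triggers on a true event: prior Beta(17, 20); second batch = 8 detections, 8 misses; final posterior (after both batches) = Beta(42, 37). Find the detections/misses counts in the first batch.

Because Beta–binomial updating is additive in the counts, the combined data contributed (α_post−α_prior, β_post−β_prior) successes and failures.
Total across both batches: 42−17=25 detections, 37−20=17 misses.
Subtract the second batch: 25−8=17 detections and 17−8=9 misses.

17 detections and 9 misses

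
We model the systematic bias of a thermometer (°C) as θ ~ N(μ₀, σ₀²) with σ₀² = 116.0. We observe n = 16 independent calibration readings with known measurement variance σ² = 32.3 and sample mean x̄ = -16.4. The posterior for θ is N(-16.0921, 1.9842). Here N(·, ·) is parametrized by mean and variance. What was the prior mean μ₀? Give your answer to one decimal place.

The posterior mean is a precision-weighted average: μ_n = (τ₀μ₀ + τ_data·x̄)/(τ₀+τ_data), with τ₀=1/σ₀² and τ_data=n/σ².
Here τ₀ = 1/116.0 = 0.008621 and τ_data = 16/32.3 = 0.495356, so τ_n = 0.503977.
Rearranging for μ₀: μ₀ = (μ_n·τ_n − τ_data·x̄)/τ₀ = (-16.0921·0.503977 − 0.495356·-16.4) / 0.008621 = 0.013790/0.008621 ≈ 1.6.

μ₀ = 1.6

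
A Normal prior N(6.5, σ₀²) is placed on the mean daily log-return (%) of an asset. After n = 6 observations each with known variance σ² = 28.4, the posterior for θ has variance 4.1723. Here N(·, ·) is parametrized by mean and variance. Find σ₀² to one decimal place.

σ₀² = 35.2

For the Normal–Normal model with known σ², precisions add: τ_n = τ₀ + n/σ².
So 1/σ₀² = 1/4.1723 − 6/28.4 = 0.239676 − 0.211268 = 0.028408.
Hence σ₀² = 1/0.028408 ≈ 35.2.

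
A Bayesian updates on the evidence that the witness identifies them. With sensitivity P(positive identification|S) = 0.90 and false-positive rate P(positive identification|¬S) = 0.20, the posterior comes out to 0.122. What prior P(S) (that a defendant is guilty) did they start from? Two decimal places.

In odds form, posterior odds = prior odds × likelihood ratio, so prior odds = posterior odds ÷ LR.
Posterior odds = 0.122/(1−0.122) = 0.1390. LR = 0.90/0.20 = 4.5000.
Prior odds = 0.1390/4.5000 = 0.0309, so P(S) = 0.0309/(1+0.0309) ≈ 0.03.

P(S) = 0.03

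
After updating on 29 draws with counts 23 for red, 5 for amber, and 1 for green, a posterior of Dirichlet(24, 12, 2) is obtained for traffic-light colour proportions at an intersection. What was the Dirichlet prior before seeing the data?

For a Dirichlet(α) prior with multinomial counts c, the posterior is Dirichlet(α + c) componentwise.
Subtract each count from the matching posterior parameter: 24−23=1, 12−5=7, 2−1=1.

Dirichlet(1, 7, 1)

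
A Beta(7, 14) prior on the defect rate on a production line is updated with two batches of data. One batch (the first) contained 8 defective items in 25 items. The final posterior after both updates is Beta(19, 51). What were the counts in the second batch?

Because Beta–binomial updating is additive in the counts, the combined data contributed (α_post−α_prior, β_post−β_prior) successes and failures.
Total across both batches: 19−7=12 defective items, 51−14=37 good items.
Subtract the first batch: 12−8=4 defective items and 37−17=20 good items.

4 defective items and 20 good items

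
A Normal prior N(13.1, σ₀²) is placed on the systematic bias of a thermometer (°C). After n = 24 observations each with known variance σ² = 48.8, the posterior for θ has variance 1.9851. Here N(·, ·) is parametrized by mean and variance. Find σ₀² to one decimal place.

σ₀² = 83.7

Posterior precision equals prior precision plus data precision: 1/σ_n² = 1/σ₀² + n/σ².
So 1/σ₀² = 1/1.9851 − 24/48.8 = 0.503753 − 0.491803 = 0.011950.
Hence σ₀² = 1/0.011950 ≈ 83.7.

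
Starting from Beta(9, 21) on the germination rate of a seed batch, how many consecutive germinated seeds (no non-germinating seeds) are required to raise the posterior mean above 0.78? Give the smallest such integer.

k = 66

After k germinated seeds and 0 non-germinating seeds the posterior is Beta(9+k, 21), with mean (9+k)/(9+21+k).
Set (9+k)/(30+k) > 0.78 and solve: k > (0.78·30 − 9)/(1 − 0.78) = 65.455.
The smallest integer exceeding 65.455 is 66, and checking k=66: (75)/(96) = 0.7812 > 0.78.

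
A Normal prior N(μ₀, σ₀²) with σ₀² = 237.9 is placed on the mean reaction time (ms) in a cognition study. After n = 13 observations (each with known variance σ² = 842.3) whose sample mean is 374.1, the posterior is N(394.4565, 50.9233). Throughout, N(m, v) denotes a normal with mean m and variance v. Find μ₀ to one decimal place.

μ₀ = 469.2

The posterior mean is a precision-weighted average: μ_n = (τ₀μ₀ + τ_data·x̄)/(τ₀+τ_data), with τ₀=1/σ₀² and τ_data=n/σ².
Here τ₀ = 1/237.9 = 0.004203 and τ_data = 13/842.3 = 0.015434, so τ_n = 0.019637.
Rearranging for μ₀: μ₀ = (μ_n·τ_n − τ_data·x̄)/τ₀ = (394.4565·0.019637 − 0.015434·374.1) / 0.004203 = 1.972083/0.004203 ≈ 469.2.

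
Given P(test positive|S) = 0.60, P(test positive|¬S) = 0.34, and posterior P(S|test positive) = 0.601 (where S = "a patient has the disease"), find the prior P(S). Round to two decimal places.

In odds form, posterior odds = prior odds × likelihood ratio, so prior odds = posterior odds ÷ LR.
Posterior odds = 0.601/(1−0.601) = 1.5063. LR = 0.60/0.34 = 1.7647.
Prior odds = 1.5063/1.7647 = 0.8536, so P(S) = 0.8536/(1+0.8536) ≈ 0.46.

P(S) = 0.46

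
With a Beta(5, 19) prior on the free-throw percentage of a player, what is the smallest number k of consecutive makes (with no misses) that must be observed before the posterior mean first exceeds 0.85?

k = 103

After k makes and 0 misses the posterior is Beta(5+k, 19), with mean (5+k)/(5+19+k).
Set (5+k)/(24+k) > 0.85 and solve: k > (0.85·24 − 5)/(1 − 0.85) = 102.667.
The smallest integer exceeding 102.667 is 103.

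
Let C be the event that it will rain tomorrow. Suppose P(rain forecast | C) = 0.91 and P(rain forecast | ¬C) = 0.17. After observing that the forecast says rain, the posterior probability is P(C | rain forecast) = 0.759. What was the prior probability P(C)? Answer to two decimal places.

In odds form, posterior odds = prior odds × likelihood ratio, so prior odds = posterior odds ÷ LR.
Posterior odds = 0.759/(1−0.759) = 3.1494. LR = 0.91/0.17 = 5.3529.
Prior odds = 3.1494/5.3529 = 0.5884, so P(C) = 0.5884/(1+0.5884) ≈ 0.37.

P(C) = 0.37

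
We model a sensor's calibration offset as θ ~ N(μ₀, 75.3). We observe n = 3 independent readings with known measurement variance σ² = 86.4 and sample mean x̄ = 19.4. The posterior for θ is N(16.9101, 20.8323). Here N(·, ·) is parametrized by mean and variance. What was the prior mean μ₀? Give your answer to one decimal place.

μ₀ = 10.4

With known observation variance, the Normal–Normal posterior has precision τ_n = τ₀ + n/σ² and mean μ_n = (τ₀μ₀ + (n/σ²)x̄)/τ_n.
Here τ₀ = 1/75.3 = 0.013280 and τ_data = 3/86.4 = 0.034722, so τ_n = 0.048002.
Rearranging for μ₀: μ₀ = (μ_n·τ_n − τ_data·x̄)/τ₀ = (16.9101·0.048002 − 0.034722·19.4) / 0.013280 = 0.138112/0.013280 ≈ 10.4.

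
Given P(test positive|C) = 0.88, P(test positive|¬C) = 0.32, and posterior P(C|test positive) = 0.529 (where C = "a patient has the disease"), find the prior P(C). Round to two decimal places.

Bayes' rule in odds form gives O(C|E) = O(C)·[P(E|C)/P(E|¬C)], hence O(C) = O(C|E)/LR.
Posterior odds = 0.529/(1−0.529) = 1.1231. LR = 0.88/0.32 = 2.7500.
Prior odds = 1.1231/2.7500 = 0.4084, so P(C) = 0.4084/(1+0.4084) ≈ 0.29.

P(C) = 0.29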